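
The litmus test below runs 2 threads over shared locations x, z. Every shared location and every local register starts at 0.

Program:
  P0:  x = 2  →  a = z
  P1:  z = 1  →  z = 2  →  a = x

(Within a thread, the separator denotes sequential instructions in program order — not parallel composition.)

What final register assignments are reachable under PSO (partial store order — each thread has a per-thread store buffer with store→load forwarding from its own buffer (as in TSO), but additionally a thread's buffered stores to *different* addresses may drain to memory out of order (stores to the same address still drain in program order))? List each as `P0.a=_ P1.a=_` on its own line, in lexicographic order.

P0.a=0 P1.a=0
P0.a=0 P1.a=2
P0.a=1 P1.a=0
P0.a=1 P1.a=2
P0.a=2 P1.a=0
P0.a=2 P1.a=2

outcome vector order: (P0.a,P1.a)
|PSO outcomes| = 6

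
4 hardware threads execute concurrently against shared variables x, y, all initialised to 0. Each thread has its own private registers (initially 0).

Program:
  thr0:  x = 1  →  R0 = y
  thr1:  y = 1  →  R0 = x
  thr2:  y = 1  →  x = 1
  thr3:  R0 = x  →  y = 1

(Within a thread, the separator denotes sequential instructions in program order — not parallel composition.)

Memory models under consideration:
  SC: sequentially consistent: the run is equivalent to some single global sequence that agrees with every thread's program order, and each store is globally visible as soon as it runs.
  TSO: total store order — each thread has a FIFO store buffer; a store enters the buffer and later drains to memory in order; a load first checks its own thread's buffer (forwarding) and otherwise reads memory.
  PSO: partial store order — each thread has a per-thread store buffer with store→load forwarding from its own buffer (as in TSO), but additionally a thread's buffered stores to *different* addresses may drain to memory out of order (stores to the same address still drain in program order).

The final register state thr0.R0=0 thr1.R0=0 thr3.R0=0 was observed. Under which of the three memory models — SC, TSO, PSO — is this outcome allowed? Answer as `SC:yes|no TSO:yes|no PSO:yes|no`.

outcome vector order: (thr0.R0,thr1.R0,thr3.R0)
SC: 6 outcomes — {<0 1 0> <0 1 1> <1 0 0> <1 0 1> <1 1 0> <1 1 1>}
TSO: 8 outcomes — {<0 0 0> <0 0 1> <0 1 0> <0 1 1> <1 0 0> <1 0 1> <1 1 0> <1 1 1>}
PSO: 8 outcomes — {<0 0 0> <0 0 1> <0 1 0> <0 1 1> <1 0 0> <1 0 1> <1 1 0> <1 1 1>}
target <0 0 0> ∈ {TSO,PSO}

SC:no TSO:yes PSO:yes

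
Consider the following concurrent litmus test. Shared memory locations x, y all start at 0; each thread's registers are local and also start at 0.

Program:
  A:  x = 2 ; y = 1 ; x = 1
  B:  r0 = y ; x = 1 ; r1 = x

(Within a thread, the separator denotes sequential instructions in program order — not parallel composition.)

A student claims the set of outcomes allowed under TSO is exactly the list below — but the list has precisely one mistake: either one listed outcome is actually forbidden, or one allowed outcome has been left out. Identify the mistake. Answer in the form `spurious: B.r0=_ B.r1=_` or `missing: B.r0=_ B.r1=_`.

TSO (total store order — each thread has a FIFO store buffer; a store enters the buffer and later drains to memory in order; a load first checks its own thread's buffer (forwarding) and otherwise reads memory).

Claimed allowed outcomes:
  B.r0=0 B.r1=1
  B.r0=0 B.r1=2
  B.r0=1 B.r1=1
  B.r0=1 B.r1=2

spurious: B.r0=1 B.r1=2

outcome vector order: (B.r0,B.r1)
TSO (3): 01, 02, 11
claimed∖TSO = {12}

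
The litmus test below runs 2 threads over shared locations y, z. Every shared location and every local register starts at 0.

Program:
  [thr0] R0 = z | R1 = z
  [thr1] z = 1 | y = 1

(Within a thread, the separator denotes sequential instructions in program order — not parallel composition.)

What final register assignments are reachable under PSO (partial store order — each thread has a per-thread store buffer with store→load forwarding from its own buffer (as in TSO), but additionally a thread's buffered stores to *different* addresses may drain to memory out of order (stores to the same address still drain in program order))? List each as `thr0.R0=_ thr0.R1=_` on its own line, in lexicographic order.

outcome vector order: (thr0.R0,thr0.R1)
|PSO outcomes| = 3

thr0.R0=0 thr0.R1=0
thr0.R0=0 thr0.R1=1
thr0.R0=1 thr0.R1=1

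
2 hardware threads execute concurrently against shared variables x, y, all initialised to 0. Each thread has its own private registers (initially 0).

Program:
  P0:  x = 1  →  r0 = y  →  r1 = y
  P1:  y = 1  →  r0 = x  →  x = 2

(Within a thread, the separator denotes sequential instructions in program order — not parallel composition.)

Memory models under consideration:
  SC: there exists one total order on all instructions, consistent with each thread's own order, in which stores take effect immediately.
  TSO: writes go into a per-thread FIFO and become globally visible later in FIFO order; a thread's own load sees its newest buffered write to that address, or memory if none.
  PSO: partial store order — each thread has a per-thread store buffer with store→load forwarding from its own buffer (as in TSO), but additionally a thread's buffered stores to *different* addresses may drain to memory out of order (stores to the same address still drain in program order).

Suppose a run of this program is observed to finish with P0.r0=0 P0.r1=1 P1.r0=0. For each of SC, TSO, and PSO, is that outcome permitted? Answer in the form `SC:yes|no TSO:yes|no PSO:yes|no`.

outcome vector order: (P0.r0,P0.r1,P1.r0)
SC (4): <0 0 1> <0 1 1> <1 1 0> <1 1 1>
TSO (6): <0 0 0> <0 0 1> <0 1 0> <0 1 1> <1 1 0> <1 1 1>
PSO (6): <0 0 0> <0 0 1> <0 1 0> <0 1 1> <1 1 0> <1 1 1>
target <0 1 0> ∈ {TSO,PSO}

SC:no TSO:yes PSO:yes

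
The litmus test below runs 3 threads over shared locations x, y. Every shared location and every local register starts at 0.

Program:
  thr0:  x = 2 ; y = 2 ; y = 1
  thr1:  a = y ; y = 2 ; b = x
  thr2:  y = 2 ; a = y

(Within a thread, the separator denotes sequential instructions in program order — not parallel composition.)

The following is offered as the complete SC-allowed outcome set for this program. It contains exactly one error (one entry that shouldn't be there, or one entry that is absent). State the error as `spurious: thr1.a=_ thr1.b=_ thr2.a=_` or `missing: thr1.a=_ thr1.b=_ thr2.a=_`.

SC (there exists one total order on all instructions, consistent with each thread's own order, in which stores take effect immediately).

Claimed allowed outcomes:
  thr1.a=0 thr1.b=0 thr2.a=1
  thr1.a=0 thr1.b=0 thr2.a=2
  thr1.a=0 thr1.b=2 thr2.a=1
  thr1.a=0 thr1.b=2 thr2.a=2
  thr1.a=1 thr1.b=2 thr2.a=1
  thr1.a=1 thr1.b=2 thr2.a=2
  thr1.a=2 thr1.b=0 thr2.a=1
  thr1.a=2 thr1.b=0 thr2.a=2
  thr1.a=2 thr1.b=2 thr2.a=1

missing: thr1.a=2 thr1.b=2 thr2.a=2

outcome vector order: (thr1.a,thr1.b,thr2.a)
under SC → 0/0/1; 0/0/2; 0/2/1; 0/2/2; 1/2/1; 1/2/2; 2/0/1; 2/0/2; 2/2/1; 2/2/2
SC∖claimed = {2/2/2}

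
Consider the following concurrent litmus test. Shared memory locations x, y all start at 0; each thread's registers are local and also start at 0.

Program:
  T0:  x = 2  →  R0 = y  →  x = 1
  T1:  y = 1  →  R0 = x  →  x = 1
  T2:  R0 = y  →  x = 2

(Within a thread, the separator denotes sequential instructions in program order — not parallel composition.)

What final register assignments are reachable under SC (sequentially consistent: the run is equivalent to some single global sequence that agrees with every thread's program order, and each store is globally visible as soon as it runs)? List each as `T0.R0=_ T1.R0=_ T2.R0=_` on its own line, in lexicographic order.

T0.R0=0 T1.R0=1 T2.R0=0
T0.R0=0 T1.R0=1 T2.R0=1
T0.R0=0 T1.R0=2 T2.R0=0
T0.R0=0 T1.R0=2 T2.R0=1
T0.R0=1 T1.R0=0 T2.R0=0
T0.R0=1 T1.R0=0 T2.R0=1
T0.R0=1 T1.R0=1 T2.R0=0
T0.R0=1 T1.R0=1 T2.R0=1
T0.R0=1 T1.R0=2 T2.R0=0
T0.R0=1 T1.R0=2 T2.R0=1

outcome vector order: (T0.R0,T1.R0,T2.R0)
|SC outcomes| = 10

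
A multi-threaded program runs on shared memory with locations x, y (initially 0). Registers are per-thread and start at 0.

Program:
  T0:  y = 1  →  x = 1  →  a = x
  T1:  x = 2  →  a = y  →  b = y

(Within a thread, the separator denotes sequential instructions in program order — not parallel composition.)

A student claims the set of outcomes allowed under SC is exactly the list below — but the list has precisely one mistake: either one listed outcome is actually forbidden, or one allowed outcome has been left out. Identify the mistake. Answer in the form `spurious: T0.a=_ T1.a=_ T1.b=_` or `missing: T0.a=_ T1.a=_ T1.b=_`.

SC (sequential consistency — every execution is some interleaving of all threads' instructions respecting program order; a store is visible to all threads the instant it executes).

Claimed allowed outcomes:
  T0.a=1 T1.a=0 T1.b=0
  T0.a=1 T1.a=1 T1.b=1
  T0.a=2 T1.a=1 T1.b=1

outcome vector order: (T0.a,T1.a,T1.b)
SC (4): 100; 101; 111; 211
SC∖claimed = {101}

missing: T0.a=1 T1.a=0 T1.b=1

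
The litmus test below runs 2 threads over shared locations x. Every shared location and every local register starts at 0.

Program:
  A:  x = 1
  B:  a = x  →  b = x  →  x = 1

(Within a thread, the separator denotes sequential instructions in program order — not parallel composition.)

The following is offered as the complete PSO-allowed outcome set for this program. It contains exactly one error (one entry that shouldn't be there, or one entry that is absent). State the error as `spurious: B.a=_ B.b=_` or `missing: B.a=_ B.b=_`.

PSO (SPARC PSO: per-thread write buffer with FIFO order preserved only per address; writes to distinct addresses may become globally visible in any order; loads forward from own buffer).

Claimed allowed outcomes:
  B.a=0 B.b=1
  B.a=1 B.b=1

missing: B.a=0 B.b=0

outcome vector order: (B.a,B.b)
under PSO → 00, 01, 11
PSO∖claimed = {00}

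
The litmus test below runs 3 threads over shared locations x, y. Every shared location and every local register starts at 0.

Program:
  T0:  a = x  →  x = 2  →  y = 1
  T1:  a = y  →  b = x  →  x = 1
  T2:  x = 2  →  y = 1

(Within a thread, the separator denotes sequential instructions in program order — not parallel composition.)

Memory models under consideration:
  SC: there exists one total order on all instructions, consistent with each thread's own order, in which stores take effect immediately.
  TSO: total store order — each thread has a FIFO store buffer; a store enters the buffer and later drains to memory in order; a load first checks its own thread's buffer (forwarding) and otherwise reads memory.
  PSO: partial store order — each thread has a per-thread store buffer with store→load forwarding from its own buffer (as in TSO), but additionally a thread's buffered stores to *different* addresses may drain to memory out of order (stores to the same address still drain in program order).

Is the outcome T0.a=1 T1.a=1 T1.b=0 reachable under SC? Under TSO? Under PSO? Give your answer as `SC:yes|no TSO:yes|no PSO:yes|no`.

SC:no TSO:no PSO:yes

outcome vector order: (T0.a,T1.a,T1.b)
[SC] allowed = {(0,0,0), (0,0,2), (0,1,2), (1,0,0), (1,0,2), (1,1,2), (2,0,0), (2,0,2), (2,1,2)}
[TSO] allowed = {(0,0,0), (0,0,2), (0,1,2), (1,0,0), (1,0,2), (1,1,2), (2,0,0), (2,0,2), (2,1,2)}
[PSO] allowed = {(0,0,0), (0,0,2), (0,1,0), (0,1,2), (1,0,0), (1,0,2), (1,1,0), (1,1,2), (2,0,0), (2,0,2), (2,1,0), (2,1,2)}
target (1,1,0) ∈ {PSO}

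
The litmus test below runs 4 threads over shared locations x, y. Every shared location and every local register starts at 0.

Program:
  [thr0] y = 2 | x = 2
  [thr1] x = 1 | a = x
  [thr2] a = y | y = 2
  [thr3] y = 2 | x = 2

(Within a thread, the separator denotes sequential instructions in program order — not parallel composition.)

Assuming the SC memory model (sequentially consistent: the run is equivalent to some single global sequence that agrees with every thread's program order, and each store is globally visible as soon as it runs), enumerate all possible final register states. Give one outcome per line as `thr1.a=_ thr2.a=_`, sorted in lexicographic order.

thr1.a=1 thr2.a=0
thr1.a=1 thr2.a=2
thr1.a=2 thr2.a=0
thr1.a=2 thr2.a=2

outcome vector order: (thr1.a,thr2.a)
|SC outcomes| = 4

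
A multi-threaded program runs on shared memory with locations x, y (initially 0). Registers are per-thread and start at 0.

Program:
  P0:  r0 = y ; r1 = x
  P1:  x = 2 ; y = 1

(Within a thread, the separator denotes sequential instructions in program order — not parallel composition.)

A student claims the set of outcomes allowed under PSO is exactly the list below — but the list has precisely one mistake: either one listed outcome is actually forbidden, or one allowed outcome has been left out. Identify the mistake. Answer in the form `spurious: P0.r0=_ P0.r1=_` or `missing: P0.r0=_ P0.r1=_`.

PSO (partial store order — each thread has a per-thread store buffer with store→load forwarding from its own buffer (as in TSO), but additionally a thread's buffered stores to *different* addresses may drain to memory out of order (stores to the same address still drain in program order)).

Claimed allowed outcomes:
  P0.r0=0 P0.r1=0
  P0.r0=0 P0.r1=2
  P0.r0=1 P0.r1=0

outcome vector order: (P0.r0,P0.r1)
under PSO → 00; 02; 10; 12
PSO∖claimed = {12}

missing: P0.r0=1 P0.r1=2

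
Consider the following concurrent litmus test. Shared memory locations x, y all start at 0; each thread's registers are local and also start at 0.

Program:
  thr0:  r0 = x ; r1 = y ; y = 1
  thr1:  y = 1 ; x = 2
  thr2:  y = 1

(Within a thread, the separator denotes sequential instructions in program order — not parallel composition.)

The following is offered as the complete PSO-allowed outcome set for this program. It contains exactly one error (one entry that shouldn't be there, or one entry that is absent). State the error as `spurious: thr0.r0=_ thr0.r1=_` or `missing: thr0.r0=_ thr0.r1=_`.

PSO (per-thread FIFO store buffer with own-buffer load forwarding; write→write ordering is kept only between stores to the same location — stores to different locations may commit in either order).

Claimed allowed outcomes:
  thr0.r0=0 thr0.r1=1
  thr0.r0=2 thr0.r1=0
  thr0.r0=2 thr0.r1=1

outcome vector order: (thr0.r0,thr0.r1)
[PSO] allowed = {<0 0>; <0 1>; <2 0>; <2 1>}
PSO∖claimed = {<0 0>}

missing: thr0.r0=0 thr0.r1=0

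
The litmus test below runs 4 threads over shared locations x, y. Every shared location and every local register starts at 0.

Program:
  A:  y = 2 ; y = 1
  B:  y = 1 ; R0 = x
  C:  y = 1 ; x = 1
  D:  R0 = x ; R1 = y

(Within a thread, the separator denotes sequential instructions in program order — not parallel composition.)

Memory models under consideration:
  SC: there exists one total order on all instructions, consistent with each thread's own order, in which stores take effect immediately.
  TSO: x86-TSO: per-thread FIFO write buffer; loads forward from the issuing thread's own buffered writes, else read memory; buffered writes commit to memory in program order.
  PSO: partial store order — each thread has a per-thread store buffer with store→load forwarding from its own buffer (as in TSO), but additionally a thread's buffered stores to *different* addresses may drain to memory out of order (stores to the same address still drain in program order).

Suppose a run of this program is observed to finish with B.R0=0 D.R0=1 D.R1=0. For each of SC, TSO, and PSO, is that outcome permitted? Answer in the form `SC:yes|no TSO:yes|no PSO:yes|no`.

SC:no TSO:no PSO:yes

outcome vector order: (B.R0,D.R0,D.R1)
[SC] allowed = {<0 0 0>, <0 0 1>, <0 0 2>, <0 1 1>, <0 1 2>, <1 0 0>, <1 0 1>, <1 0 2>, <1 1 1>, <1 1 2>}
[TSO] allowed = {<0 0 0>, <0 0 1>, <0 0 2>, <0 1 1>, <0 1 2>, <1 0 0>, <1 0 1>, <1 0 2>, <1 1 1>, <1 1 2>}
[PSO] allowed = {<0 0 0>, <0 0 1>, <0 0 2>, <0 1 0>, <0 1 1>, <0 1 2>, <1 0 0>, <1 0 1>, <1 0 2>, <1 1 0>, <1 1 1>, <1 1 2>}
target <0 1 0> ∈ {PSO}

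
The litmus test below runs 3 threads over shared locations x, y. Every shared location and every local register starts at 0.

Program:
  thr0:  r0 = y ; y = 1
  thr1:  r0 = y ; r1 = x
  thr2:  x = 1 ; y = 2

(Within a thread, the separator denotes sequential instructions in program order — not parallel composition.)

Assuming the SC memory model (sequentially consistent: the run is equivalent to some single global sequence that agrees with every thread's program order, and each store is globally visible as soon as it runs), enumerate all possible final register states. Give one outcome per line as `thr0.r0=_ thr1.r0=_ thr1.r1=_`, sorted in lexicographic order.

outcome vector order: (thr0.r0,thr1.r0,thr1.r1)
|SC outcomes| = 9

thr0.r0=0 thr1.r0=0 thr1.r1=0
thr0.r0=0 thr1.r0=0 thr1.r1=1
thr0.r0=0 thr1.r0=1 thr1.r1=0
thr0.r0=0 thr1.r0=1 thr1.r1=1
thr0.r0=0 thr1.r0=2 thr1.r1=1
thr0.r0=2 thr1.r0=0 thr1.r1=0
thr0.r0=2 thr1.r0=0 thr1.r1=1
thr0.r0=2 thr1.r0=1 thr1.r1=1
thr0.r0=2 thr1.r0=2 thr1.r1=1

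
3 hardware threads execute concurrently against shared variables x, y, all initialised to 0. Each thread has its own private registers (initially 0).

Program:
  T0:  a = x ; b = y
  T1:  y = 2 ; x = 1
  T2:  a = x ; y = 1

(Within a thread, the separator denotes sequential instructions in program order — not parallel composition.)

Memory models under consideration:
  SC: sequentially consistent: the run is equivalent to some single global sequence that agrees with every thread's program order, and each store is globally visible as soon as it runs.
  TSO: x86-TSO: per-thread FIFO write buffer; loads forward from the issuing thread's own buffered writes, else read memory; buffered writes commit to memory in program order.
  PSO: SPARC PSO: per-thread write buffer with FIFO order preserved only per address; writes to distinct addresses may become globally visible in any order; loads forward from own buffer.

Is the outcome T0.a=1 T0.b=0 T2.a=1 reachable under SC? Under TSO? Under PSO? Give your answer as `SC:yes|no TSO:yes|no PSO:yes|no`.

SC:no TSO:no PSO:yes

outcome vector order: (T0.a,T0.b,T2.a)
SC: 10 outcomes — {000, 001, 010, 011, 020, 021, 110, 111, 120, 121}
TSO: 10 outcomes — {000, 001, 010, 011, 020, 021, 110, 111, 120, 121}
PSO: 12 outcomes — {000, 001, 010, 011, 020, 021, 100, 101, 110, 111, 120, 121}
target 101 ∈ {PSO}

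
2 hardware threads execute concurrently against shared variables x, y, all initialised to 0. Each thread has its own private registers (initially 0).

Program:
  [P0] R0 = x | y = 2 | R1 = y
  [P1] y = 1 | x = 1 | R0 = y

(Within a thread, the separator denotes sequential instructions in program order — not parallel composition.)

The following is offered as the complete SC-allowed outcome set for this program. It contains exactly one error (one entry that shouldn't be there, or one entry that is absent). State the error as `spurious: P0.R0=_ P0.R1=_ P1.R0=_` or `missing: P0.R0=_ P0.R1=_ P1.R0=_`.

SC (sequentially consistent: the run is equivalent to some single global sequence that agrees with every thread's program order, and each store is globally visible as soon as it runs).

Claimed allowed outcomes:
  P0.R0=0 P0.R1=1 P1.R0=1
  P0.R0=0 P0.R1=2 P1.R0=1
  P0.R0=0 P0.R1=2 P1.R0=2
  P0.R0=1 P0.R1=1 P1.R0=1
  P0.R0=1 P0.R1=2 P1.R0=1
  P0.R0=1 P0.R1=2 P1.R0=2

spurious: P0.R0=1 P0.R1=1 P1.R0=1

outcome vector order: (P0.R0,P0.R1,P1.R0)
SC: 5 outcomes — {0/1/1 0/2/1 0/2/2 1/2/1 1/2/2}
claimed∖SC = {1/1/1}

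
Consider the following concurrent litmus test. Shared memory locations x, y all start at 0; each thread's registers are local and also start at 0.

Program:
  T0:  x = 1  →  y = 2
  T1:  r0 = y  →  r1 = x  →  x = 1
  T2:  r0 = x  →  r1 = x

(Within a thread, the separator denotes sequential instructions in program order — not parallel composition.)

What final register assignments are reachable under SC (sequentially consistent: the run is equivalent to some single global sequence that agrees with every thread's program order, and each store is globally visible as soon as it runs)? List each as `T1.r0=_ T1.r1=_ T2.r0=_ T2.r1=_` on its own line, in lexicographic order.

outcome vector order: (T1.r0,T1.r1,T2.r0,T2.r1)
|SC outcomes| = 9

T1.r0=0 T1.r1=0 T2.r0=0 T2.r1=0
T1.r0=0 T1.r1=0 T2.r0=0 T2.r1=1
T1.r0=0 T1.r1=0 T2.r0=1 T2.r1=1
T1.r0=0 T1.r1=1 T2.r0=0 T2.r1=0
T1.r0=0 T1.r1=1 T2.r0=0 T2.r1=1
T1.r0=0 T1.r1=1 T2.r0=1 T2.r1=1
T1.r0=2 T1.r1=1 T2.r0=0 T2.r1=0
T1.r0=2 T1.r1=1 T2.r0=0 T2.r1=1
T1.r0=2 T1.r1=1 T2.r0=1 T2.r1=1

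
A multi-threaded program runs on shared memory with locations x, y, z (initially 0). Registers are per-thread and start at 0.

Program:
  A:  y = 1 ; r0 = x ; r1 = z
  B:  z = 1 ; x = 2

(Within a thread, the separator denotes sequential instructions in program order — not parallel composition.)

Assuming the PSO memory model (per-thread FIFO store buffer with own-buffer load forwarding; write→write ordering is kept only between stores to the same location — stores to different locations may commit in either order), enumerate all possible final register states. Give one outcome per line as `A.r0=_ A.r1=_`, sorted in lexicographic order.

outcome vector order: (A.r0,A.r1)
|PSO outcomes| = 4

A.r0=0 A.r1=0
A.r0=0 A.r1=1
A.r0=2 A.r1=0
A.r0=2 A.r1=1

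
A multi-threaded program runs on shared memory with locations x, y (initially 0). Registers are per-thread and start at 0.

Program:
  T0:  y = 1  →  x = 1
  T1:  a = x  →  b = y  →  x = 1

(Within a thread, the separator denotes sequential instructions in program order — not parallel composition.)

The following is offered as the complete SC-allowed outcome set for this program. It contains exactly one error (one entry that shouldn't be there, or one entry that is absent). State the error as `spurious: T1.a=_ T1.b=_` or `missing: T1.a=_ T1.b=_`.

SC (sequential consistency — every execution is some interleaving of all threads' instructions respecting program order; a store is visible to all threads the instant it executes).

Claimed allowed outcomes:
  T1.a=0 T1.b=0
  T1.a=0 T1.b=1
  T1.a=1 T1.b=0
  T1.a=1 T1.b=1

outcome vector order: (T1.a,T1.b)
SC (3): 00, 01, 11
claimed∖SC = {10}

spurious: T1.a=1 T1.b=0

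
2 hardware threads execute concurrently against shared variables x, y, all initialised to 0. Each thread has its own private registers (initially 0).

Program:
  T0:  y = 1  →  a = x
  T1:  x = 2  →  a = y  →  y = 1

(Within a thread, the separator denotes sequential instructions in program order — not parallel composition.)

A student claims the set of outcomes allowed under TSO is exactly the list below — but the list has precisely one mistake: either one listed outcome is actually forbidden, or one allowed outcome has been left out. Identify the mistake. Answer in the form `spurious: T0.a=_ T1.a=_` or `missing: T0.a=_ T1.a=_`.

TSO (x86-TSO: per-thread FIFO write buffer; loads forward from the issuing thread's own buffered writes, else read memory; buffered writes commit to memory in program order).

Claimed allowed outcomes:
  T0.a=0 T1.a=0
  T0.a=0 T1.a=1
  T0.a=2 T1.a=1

outcome vector order: (T0.a,T1.a)
under TSO → 00; 01; 20; 21
TSO∖claimed = {20}

missing: T0.a=2 T1.a=0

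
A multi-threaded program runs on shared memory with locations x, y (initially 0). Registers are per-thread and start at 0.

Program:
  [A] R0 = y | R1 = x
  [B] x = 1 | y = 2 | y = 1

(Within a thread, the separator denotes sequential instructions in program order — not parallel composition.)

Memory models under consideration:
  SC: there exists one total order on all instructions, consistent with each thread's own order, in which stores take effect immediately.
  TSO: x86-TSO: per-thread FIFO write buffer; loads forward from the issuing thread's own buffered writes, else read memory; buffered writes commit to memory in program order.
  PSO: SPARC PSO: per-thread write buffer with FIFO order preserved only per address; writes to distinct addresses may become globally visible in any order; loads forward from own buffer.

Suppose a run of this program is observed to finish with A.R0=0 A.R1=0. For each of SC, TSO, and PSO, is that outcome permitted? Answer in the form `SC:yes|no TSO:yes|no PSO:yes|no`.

SC:yes TSO:yes PSO:yes

outcome vector order: (A.R0,A.R1)
SC: 4 outcomes — {(0,0), (0,1), (1,1), (2,1)}
TSO: 4 outcomes — {(0,0), (0,1), (1,1), (2,1)}
PSO: 6 outcomes — {(0,0), (0,1), (1,0), (1,1), (2,0), (2,1)}
target (0,0) ∈ {SC,TSO,PSO}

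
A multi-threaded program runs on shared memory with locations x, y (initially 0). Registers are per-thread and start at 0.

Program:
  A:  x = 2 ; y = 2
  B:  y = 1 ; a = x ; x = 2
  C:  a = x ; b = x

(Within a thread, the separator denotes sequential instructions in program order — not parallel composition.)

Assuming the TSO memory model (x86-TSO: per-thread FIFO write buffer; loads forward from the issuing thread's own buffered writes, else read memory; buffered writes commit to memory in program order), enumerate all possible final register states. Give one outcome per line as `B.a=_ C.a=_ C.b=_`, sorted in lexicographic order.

outcome vector order: (B.a,C.a,C.b)
|TSO outcomes| = 6

B.a=0 C.a=0 C.b=0
B.a=0 C.a=0 C.b=2
B.a=0 C.a=2 C.b=2
B.a=2 C.a=0 C.b=0
B.a=2 C.a=0 C.b=2
B.a=2 C.a=2 C.b=2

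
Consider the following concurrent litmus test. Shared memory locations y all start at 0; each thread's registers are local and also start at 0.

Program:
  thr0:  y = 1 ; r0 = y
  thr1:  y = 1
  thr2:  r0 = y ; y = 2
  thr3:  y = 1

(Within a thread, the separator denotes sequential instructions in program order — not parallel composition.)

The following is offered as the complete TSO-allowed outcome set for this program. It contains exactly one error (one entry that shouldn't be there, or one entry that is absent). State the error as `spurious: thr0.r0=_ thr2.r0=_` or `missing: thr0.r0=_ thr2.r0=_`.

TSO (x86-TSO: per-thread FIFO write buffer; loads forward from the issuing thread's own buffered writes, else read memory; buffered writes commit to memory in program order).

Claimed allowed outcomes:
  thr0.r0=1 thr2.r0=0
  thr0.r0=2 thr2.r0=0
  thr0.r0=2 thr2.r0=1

outcome vector order: (thr0.r0,thr2.r0)
under TSO → <1 0>; <1 1>; <2 0>; <2 1>
TSO∖claimed = {<1 1>}

missing: thr0.r0=1 thr2.r0=1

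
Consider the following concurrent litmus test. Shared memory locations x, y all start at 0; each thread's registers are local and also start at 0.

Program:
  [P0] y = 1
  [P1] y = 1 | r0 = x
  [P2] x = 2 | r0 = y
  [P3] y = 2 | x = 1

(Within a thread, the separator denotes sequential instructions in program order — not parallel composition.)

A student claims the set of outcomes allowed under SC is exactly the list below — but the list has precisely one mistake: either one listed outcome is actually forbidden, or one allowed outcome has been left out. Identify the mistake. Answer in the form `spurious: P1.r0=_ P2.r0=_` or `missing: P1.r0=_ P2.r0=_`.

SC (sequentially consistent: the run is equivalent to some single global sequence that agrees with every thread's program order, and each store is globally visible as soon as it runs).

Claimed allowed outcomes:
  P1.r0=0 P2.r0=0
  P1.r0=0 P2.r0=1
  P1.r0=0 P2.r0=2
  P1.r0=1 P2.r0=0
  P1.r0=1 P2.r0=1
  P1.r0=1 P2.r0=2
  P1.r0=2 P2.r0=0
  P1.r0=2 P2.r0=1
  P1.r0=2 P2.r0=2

spurious: P1.r0=0 P2.r0=0

outcome vector order: (P1.r0,P2.r0)
[SC] allowed = {01; 02; 10; 11; 12; 20; 21; 22}
claimed∖SC = {00}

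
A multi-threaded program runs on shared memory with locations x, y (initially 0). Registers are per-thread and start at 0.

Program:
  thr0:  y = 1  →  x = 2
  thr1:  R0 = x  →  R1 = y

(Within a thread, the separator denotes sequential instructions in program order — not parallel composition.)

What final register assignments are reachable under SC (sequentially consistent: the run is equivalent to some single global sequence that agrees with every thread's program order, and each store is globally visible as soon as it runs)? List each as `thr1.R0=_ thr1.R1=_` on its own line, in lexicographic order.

thr1.R0=0 thr1.R1=0
thr1.R0=0 thr1.R1=1
thr1.R0=2 thr1.R1=1

outcome vector order: (thr1.R0,thr1.R1)
|SC outcomes| = 3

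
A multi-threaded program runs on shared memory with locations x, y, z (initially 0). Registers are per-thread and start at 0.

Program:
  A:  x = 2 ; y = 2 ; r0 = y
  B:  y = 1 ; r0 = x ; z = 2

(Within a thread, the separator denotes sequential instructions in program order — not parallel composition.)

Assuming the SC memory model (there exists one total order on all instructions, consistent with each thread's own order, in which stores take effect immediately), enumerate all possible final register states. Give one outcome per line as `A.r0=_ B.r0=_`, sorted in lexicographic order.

outcome vector order: (A.r0,B.r0)
|SC outcomes| = 3

A.r0=1 B.r0=2
A.r0=2 B.r0=0
A.r0=2 B.r0=2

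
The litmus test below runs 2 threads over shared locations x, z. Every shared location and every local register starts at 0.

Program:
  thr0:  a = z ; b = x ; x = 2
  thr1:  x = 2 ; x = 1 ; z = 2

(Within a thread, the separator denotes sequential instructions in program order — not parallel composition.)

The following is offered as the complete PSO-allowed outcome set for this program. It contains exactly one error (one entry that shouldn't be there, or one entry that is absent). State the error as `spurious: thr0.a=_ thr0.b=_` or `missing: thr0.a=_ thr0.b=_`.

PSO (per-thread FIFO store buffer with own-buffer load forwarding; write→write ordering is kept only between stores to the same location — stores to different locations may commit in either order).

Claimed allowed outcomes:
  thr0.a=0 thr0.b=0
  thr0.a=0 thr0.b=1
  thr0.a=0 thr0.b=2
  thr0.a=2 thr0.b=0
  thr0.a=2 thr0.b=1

missing: thr0.a=2 thr0.b=2

outcome vector order: (thr0.a,thr0.b)
[PSO] allowed = {00; 01; 02; 20; 21; 22}
PSO∖claimed = {22}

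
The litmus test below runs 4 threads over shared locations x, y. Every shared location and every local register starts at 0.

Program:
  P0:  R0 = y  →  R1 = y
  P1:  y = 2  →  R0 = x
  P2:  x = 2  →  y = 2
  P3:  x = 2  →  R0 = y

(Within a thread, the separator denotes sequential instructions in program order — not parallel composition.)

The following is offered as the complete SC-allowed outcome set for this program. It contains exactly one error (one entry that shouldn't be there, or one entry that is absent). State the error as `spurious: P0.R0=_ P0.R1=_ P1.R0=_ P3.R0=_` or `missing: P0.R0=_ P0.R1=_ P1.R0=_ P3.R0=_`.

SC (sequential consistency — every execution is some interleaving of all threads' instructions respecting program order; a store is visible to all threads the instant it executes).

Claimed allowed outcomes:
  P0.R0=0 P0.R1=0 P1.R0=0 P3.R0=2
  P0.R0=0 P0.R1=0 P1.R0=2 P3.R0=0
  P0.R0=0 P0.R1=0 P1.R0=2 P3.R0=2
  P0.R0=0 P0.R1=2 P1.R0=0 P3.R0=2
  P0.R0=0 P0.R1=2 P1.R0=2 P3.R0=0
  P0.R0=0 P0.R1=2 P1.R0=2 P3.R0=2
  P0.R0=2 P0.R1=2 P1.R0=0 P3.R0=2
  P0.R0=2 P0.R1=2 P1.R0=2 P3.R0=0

missing: P0.R0=2 P0.R1=2 P1.R0=2 P3.R0=2

outcome vector order: (P0.R0,P0.R1,P1.R0,P3.R0)
under SC → <0 0 0 2> <0 0 2 0> <0 0 2 2> <0 2 0 2> <0 2 2 0> <0 2 2 2> <2 2 0 2> <2 2 2 0> <2 2 2 2>
SC∖claimed = {<2 2 2 2>}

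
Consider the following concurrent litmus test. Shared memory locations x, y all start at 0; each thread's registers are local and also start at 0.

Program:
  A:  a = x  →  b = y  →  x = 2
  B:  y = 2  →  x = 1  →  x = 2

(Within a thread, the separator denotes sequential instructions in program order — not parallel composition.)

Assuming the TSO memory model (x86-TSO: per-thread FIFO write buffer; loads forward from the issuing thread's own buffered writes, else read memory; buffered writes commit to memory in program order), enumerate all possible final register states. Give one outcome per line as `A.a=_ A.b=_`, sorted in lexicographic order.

outcome vector order: (A.a,A.b)
|TSO outcomes| = 4

A.a=0 A.b=0
A.a=0 A.b=2
A.a=1 A.b=2
A.a=2 A.b=2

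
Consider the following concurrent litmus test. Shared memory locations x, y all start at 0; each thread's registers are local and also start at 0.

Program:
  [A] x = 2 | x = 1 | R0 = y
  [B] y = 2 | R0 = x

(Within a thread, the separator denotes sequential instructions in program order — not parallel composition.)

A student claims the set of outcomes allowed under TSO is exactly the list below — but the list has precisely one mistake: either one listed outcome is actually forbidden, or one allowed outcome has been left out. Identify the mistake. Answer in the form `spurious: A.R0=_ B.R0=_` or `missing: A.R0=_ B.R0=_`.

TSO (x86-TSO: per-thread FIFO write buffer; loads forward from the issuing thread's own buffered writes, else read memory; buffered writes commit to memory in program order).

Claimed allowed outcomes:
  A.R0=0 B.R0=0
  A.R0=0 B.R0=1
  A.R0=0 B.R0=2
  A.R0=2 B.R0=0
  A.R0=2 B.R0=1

outcome vector order: (A.R0,B.R0)
[TSO] allowed = {0/0; 0/1; 0/2; 2/0; 2/1; 2/2}
TSO∖claimed = {2/2}

missing: A.R0=2 B.R0=2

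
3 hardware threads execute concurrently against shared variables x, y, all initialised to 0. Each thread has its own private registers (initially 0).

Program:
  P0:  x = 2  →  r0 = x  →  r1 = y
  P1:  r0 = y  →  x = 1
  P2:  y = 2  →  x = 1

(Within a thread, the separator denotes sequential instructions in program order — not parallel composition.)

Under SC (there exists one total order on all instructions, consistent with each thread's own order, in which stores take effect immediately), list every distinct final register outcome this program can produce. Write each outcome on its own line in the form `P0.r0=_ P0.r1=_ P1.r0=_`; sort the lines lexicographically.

outcome vector order: (P0.r0,P0.r1,P1.r0)
|SC outcomes| = 7

P0.r0=1 P0.r1=0 P1.r0=0
P0.r0=1 P0.r1=2 P1.r0=0
P0.r0=1 P0.r1=2 P1.r0=2
P0.r0=2 P0.r1=0 P1.r0=0
P0.r0=2 P0.r1=0 P1.r0=2
P0.r0=2 P0.r1=2 P1.r0=0
P0.r0=2 P0.r1=2 P1.r0=2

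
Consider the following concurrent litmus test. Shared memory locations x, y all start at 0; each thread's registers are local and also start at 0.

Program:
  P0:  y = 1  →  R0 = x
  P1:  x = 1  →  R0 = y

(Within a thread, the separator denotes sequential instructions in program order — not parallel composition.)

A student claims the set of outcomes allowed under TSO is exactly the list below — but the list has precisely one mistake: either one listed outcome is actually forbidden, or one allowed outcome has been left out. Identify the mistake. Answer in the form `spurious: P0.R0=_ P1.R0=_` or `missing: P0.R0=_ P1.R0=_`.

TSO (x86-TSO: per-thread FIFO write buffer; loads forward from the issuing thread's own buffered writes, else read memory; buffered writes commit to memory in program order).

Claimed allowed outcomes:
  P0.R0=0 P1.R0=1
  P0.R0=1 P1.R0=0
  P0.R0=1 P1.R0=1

outcome vector order: (P0.R0,P1.R0)
under TSO → <0 0>, <0 1>, <1 0>, <1 1>
TSO∖claimed = {<0 0>}

missing: P0.R0=0 P1.R0=0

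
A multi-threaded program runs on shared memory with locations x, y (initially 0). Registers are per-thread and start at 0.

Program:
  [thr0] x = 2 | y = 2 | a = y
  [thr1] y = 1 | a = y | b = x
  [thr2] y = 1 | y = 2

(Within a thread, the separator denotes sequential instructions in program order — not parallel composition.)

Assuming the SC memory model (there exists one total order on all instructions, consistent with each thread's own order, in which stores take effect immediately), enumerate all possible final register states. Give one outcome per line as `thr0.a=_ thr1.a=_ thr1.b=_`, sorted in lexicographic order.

thr0.a=1 thr1.a=1 thr1.b=0
thr0.a=1 thr1.a=1 thr1.b=2
thr0.a=1 thr1.a=2 thr1.b=2
thr0.a=2 thr1.a=1 thr1.b=0
thr0.a=2 thr1.a=1 thr1.b=2
thr0.a=2 thr1.a=2 thr1.b=0
thr0.a=2 thr1.a=2 thr1.b=2

outcome vector order: (thr0.a,thr1.a,thr1.b)
|SC outcomes| = 7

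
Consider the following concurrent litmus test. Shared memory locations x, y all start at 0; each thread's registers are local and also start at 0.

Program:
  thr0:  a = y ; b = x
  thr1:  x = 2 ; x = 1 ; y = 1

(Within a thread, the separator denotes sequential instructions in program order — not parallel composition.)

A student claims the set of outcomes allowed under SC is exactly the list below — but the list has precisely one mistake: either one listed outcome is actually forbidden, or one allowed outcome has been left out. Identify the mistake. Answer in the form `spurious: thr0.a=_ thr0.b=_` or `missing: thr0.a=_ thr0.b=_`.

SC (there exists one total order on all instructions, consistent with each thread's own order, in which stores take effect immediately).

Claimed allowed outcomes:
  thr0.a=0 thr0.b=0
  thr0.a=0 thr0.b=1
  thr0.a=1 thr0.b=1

outcome vector order: (thr0.a,thr0.b)
SC (4): <0 0> <0 1> <0 2> <1 1>
SC∖claimed = {<0 2>}

missing: thr0.a=0 thr0.b=2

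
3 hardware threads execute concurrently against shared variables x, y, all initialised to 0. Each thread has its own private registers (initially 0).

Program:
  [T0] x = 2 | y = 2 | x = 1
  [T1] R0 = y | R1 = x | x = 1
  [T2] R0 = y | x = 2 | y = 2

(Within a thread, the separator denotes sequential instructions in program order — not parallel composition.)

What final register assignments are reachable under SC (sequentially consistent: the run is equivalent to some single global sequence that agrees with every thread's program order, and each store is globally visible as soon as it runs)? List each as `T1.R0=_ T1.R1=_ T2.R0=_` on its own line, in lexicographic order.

T1.R0=0 T1.R1=0 T2.R0=0
T1.R0=0 T1.R1=0 T2.R0=2
T1.R0=0 T1.R1=1 T2.R0=0
T1.R0=0 T1.R1=1 T2.R0=2
T1.R0=0 T1.R1=2 T2.R0=0
T1.R0=0 T1.R1=2 T2.R0=2
T1.R0=2 T1.R1=1 T2.R0=0
T1.R0=2 T1.R1=1 T2.R0=2
T1.R0=2 T1.R1=2 T2.R0=0
T1.R0=2 T1.R1=2 T2.R0=2

outcome vector order: (T1.R0,T1.R1,T2.R0)
|SC outcomes| = 10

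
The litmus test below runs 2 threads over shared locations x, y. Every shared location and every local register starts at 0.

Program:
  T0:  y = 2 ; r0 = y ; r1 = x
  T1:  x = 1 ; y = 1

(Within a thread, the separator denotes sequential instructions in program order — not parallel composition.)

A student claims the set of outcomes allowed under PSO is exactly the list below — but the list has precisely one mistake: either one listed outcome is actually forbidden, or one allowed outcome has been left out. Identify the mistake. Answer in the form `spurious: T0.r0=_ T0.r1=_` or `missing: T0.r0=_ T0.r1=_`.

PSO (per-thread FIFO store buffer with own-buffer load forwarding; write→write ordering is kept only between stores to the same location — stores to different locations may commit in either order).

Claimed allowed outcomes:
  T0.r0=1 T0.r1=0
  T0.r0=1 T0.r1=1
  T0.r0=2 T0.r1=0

missing: T0.r0=2 T0.r1=1

outcome vector order: (T0.r0,T0.r1)
PSO (4): 1/0; 1/1; 2/0; 2/1
PSO∖claimed = {2/1}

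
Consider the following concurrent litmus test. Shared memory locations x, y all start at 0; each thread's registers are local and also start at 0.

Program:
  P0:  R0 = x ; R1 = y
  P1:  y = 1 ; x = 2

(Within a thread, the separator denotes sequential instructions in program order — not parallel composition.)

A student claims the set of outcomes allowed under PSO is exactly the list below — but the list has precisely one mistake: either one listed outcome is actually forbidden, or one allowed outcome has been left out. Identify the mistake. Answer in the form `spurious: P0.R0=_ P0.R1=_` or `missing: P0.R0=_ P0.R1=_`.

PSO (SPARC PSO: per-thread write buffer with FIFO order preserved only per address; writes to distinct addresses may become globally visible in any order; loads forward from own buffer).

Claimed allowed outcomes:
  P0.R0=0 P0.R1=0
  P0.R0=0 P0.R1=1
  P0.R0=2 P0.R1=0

missing: P0.R0=2 P0.R1=1

outcome vector order: (P0.R0,P0.R1)
PSO (4): <0 0>, <0 1>, <2 0>, <2 1>
PSO∖claimed = {<2 1>}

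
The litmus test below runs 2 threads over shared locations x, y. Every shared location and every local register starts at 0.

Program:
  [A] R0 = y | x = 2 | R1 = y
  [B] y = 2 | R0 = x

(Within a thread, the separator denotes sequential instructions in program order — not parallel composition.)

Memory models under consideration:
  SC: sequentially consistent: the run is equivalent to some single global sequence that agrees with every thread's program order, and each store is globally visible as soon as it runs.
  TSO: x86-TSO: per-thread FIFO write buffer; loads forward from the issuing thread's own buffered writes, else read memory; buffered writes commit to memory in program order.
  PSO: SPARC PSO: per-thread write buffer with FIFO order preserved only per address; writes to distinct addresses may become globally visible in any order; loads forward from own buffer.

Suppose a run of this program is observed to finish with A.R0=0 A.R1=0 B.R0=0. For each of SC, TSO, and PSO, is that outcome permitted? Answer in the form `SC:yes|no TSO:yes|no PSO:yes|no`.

outcome vector order: (A.R0,A.R1,B.R0)
under SC → 0/0/2, 0/2/0, 0/2/2, 2/2/0, 2/2/2
under TSO → 0/0/0, 0/0/2, 0/2/0, 0/2/2, 2/2/0, 2/2/2
under PSO → 0/0/0, 0/0/2, 0/2/0, 0/2/2, 2/2/0, 2/2/2
target 0/0/0 ∈ {TSO,PSO}

SC:no TSO:yes PSO:yes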